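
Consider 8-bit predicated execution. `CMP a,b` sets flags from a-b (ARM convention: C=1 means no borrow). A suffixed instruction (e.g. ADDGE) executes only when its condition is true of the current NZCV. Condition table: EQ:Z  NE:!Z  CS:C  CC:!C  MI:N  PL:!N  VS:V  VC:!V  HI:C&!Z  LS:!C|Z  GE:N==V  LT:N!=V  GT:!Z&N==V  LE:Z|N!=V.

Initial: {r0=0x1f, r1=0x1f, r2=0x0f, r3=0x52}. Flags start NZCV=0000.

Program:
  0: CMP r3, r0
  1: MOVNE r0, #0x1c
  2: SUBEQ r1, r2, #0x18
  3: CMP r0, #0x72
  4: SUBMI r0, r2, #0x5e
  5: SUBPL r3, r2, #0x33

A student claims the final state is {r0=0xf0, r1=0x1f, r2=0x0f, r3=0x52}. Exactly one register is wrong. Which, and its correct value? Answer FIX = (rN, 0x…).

0: ✓ CMP  NZCV=0010
1: ✓ MOVNE  r0←0x1c
2: · SUBEQ
3: ✓ CMP  NZCV=1000
4: ✓ SUBMI  r0←0xb1
5: · SUBPL

FIX = (r0, 0xb1)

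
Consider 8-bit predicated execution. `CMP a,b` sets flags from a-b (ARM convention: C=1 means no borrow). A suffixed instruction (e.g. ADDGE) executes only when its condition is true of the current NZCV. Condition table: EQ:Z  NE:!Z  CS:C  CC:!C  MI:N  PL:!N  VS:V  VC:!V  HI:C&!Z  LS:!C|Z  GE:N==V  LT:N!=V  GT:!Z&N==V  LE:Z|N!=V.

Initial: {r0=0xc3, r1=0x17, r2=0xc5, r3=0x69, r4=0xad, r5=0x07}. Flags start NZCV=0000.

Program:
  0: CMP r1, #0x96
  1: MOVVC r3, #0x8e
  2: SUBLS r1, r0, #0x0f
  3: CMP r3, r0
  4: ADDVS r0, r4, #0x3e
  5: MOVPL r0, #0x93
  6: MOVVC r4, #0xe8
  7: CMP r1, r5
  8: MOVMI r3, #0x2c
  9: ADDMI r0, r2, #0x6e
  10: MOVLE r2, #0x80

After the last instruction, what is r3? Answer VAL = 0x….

VAL = 0x2c

0: ✓ CMP  NZCV=1001
1: · MOVVC
2: ✓ SUBLS  r1←0xb4
3: ✓ CMP  NZCV=1001
4: ✓ ADDVS  r0←0xeb
5: · MOVPL
6: · MOVVC
7: ✓ CMP  NZCV=1010
8: ✓ MOVMI  r3←0x2c
9: ✓ ADDMI  r0←0x33
10: ✓ MOVLE  r2←0x80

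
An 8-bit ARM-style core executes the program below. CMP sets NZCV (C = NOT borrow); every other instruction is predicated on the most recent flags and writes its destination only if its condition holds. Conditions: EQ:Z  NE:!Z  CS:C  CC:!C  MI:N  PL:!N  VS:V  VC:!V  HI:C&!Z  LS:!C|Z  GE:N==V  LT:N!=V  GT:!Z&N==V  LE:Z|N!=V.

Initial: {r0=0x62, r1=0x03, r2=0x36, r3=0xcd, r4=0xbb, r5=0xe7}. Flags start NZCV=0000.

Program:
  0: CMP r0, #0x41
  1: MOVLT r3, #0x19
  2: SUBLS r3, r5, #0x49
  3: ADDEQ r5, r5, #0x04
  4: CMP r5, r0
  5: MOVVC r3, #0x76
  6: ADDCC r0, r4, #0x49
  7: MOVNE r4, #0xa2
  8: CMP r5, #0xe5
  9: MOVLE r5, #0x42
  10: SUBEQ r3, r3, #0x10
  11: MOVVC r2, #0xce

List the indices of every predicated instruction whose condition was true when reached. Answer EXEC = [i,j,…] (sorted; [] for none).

0: ✓ CMP  NZCV=0010
1: · MOVLT
2: · SUBLS
3: · ADDEQ
4: ✓ CMP  NZCV=1010
5: ✓ MOVVC  r3←0x76
6: · ADDCC
7: ✓ MOVNE  r4←0xa2
8: ✓ CMP  NZCV=0010
9: · MOVLE
10: · SUBEQ
11: ✓ MOVVC  r2←0xce

EXEC = [5,7,11]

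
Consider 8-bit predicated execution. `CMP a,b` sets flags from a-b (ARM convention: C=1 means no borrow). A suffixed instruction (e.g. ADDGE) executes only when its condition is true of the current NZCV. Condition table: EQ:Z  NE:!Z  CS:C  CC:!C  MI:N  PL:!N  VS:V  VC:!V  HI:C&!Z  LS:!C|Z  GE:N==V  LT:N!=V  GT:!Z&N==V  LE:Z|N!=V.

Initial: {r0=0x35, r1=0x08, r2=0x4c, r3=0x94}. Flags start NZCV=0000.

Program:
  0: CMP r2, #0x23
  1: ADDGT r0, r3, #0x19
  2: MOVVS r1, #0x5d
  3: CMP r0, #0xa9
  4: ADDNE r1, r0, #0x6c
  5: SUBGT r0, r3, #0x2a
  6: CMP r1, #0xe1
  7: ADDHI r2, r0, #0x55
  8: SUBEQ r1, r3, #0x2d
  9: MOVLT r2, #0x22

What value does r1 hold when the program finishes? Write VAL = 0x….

0: ✓ CMP  NZCV=0010
1: ✓ ADDGT  r0←0xad
2: · MOVVS
3: ✓ CMP  NZCV=0010
4: ✓ ADDNE  r1←0x19
5: ✓ SUBGT  r0←0x6a
6: ✓ CMP  NZCV=0000
7: · ADDHI
8: · SUBEQ
9: · MOVLT

VAL = 0x19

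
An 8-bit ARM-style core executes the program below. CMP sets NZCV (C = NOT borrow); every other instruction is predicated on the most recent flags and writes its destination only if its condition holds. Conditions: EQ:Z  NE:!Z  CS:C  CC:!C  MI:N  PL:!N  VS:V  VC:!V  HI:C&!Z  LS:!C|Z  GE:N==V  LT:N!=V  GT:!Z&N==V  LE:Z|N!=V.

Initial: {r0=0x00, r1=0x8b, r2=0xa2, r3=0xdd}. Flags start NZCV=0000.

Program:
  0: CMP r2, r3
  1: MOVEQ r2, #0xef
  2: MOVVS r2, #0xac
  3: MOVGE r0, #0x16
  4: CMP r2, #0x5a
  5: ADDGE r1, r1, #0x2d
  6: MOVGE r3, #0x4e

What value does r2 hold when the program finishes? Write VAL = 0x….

[0] flags=1000 → (cmp)
[1] flags=1000 EQ?F → skip
[2] flags=1000 VS?F → skip
[3] flags=1000 GE?F → skip
[4] flags=0011 → (cmp)
[5] flags=0011 GE?F → skip
[6] flags=0011 GE?F → skip

VAL = 0xa2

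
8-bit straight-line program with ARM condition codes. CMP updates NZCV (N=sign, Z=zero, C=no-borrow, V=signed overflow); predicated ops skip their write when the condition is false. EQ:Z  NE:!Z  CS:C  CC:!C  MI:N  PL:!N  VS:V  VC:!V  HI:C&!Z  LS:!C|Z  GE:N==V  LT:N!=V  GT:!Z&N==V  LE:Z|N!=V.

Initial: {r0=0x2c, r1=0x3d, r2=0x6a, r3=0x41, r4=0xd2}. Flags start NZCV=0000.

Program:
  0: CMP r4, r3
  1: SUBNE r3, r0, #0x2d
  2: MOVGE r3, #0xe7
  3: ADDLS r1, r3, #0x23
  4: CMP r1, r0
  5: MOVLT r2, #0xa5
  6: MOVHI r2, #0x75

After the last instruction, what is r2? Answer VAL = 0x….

[0] flags=1010 → (cmp)
[1] flags=1010 NE?T → r3=0xff
[2] flags=1010 GE?F → skip
[3] flags=1010 LS?F → skip
[4] flags=0010 → (cmp)
[5] flags=0010 LT?F → skip
[6] flags=0010 HI?T → r2=0x75

VAL = 0x75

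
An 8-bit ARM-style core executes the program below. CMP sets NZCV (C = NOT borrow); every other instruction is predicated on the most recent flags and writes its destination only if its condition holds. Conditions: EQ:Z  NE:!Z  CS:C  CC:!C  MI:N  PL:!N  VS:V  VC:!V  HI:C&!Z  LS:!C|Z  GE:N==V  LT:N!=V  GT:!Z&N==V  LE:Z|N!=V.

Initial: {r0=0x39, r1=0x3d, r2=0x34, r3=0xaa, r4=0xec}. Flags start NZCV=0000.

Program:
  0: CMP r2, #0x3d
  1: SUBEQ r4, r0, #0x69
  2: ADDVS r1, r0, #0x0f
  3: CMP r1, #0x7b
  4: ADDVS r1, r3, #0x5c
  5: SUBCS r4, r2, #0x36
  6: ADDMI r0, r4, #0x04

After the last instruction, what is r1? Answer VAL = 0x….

[0] flags=1000 → (cmp)
[1] flags=1000 EQ?F → skip
[2] flags=1000 VS?F → skip
[3] flags=1000 → (cmp)
[4] flags=1000 VS?F → skip
[5] flags=1000 CS?F → skip
[6] flags=1000 MI?T → r0=0xf0

VAL = 0x3d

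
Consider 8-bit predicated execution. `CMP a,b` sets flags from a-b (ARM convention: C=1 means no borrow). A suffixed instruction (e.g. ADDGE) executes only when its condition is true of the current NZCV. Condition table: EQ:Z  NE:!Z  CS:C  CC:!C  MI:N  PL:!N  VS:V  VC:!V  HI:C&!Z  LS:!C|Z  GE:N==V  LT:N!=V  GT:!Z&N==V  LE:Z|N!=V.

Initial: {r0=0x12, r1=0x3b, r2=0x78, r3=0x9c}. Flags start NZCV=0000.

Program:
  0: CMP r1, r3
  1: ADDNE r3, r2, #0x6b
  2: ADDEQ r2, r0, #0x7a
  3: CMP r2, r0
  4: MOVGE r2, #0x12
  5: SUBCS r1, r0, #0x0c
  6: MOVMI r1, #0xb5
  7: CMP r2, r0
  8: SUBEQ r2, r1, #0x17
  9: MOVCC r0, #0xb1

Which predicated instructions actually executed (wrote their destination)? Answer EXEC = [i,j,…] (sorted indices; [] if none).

0: ✓ CMP  NZCV=1001
1: ✓ ADDNE  r3←0xe3
2: · ADDEQ
3: ✓ CMP  NZCV=0010
4: ✓ MOVGE  r2←0x12
5: ✓ SUBCS  r1←0x06
6: · MOVMI
7: ✓ CMP  NZCV=0110
8: ✓ SUBEQ  r2←0xef
9: · MOVCC

EXEC = [1,4,5,8]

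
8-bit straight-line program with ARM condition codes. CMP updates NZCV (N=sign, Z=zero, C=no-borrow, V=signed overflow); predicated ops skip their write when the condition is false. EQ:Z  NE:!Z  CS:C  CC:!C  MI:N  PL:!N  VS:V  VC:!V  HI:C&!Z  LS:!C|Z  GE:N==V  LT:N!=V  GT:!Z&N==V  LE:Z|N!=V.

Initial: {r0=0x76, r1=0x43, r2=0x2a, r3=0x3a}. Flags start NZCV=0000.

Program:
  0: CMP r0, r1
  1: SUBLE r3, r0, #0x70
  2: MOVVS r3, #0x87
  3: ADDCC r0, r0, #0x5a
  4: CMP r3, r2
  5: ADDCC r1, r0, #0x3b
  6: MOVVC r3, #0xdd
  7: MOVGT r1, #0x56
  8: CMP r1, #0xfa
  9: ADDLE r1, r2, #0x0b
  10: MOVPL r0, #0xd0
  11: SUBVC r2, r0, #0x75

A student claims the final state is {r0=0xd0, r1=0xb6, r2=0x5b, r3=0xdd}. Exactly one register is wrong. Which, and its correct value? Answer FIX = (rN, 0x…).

0: ✓ CMP  NZCV=0010
1: · SUBLE
2: · MOVVS
3: · ADDCC
4: ✓ CMP  NZCV=0010
5: · ADDCC
6: ✓ MOVVC  r3←0xdd
7: ✓ MOVGT  r1←0x56
8: ✓ CMP  NZCV=0000
9: · ADDLE
10: ✓ MOVPL  r0←0xd0
11: ✓ SUBVC  r2←0x5b

FIX = (r1, 0x56)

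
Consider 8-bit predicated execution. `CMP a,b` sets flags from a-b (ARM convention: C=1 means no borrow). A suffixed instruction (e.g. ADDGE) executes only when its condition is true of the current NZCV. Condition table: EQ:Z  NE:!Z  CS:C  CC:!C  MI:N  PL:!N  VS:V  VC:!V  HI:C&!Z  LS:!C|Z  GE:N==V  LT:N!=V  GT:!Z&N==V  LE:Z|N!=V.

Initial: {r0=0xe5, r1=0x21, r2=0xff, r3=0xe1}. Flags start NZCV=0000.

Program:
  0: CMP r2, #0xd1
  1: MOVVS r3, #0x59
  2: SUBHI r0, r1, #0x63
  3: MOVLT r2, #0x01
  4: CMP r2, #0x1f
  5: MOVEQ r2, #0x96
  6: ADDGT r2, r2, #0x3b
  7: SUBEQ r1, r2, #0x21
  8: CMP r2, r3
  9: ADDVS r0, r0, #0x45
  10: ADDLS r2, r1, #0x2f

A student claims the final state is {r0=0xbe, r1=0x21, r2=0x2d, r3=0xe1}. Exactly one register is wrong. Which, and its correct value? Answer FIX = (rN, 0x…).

FIX = (r2, 0xff)

[0] flags=0010 → (cmp)
[1] flags=0010 VS?F → skip
[2] flags=0010 HI?T → r0=0xbe
[3] flags=0010 LT?F → skip
[4] flags=1010 → (cmp)
[5] flags=1010 EQ?F → skip
[6] flags=1010 GT?F → skip
[7] flags=1010 EQ?F → skip
[8] flags=0010 → (cmp)
[9] flags=0010 VS?F → skip
[10] flags=0010 LS?F → skip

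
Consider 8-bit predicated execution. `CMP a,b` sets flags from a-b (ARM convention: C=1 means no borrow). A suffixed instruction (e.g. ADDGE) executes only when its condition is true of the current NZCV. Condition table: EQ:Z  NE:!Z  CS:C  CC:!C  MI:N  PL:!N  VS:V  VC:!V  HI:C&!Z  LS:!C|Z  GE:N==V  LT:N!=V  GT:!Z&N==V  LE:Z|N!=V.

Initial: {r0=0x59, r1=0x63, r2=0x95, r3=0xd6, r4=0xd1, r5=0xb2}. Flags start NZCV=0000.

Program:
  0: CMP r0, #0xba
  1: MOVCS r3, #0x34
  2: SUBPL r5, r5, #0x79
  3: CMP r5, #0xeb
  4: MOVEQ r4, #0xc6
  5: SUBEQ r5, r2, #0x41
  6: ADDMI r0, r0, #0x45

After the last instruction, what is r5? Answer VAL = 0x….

[0] flags=1001 → (cmp)
[1] flags=1001 CS?F → skip
[2] flags=1001 PL?F → skip
[3] flags=1000 → (cmp)
[4] flags=1000 EQ?F → skip
[5] flags=1000 EQ?F → skip
[6] flags=1000 MI?T → r0=0x9e

VAL = 0xb2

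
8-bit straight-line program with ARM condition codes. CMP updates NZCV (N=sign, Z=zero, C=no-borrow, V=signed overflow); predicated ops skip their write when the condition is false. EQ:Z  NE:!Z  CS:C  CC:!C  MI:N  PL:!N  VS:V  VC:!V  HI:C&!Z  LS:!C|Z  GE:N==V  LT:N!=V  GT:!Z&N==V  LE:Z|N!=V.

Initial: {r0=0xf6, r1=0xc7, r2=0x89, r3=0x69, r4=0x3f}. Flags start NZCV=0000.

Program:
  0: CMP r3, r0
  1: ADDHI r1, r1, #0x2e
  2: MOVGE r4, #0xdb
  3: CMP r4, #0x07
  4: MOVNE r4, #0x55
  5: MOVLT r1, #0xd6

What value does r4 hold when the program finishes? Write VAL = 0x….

VAL = 0x55

[0] flags=0000 → (cmp)
[1] flags=0000 HI?F → skip
[2] flags=0000 GE?T → r4=0xdb
[3] flags=1010 → (cmp)
[4] flags=1010 NE?T → r4=0x55
[5] flags=1010 LT?T → r1=0xd6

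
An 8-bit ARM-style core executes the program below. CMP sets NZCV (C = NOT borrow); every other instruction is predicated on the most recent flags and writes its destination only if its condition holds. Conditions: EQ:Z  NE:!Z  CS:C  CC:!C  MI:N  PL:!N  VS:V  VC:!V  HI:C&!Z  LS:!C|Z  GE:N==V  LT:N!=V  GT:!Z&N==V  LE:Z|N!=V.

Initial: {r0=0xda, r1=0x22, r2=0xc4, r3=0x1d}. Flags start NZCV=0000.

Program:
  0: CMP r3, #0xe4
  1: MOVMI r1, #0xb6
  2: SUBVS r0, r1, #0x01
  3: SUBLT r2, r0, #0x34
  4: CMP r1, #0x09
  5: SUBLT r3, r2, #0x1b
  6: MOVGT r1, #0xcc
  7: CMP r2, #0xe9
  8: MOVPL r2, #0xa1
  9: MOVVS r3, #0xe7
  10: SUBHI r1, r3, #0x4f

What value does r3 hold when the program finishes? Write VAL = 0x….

VAL = 0x1d

0: ✓ CMP  NZCV=0000
1: · MOVMI
2: · SUBVS
3: · SUBLT
4: ✓ CMP  NZCV=0010
5: · SUBLT
6: ✓ MOVGT  r1←0xcc
7: ✓ CMP  NZCV=1000
8: · MOVPL
9: · MOVVS
10: · SUBHI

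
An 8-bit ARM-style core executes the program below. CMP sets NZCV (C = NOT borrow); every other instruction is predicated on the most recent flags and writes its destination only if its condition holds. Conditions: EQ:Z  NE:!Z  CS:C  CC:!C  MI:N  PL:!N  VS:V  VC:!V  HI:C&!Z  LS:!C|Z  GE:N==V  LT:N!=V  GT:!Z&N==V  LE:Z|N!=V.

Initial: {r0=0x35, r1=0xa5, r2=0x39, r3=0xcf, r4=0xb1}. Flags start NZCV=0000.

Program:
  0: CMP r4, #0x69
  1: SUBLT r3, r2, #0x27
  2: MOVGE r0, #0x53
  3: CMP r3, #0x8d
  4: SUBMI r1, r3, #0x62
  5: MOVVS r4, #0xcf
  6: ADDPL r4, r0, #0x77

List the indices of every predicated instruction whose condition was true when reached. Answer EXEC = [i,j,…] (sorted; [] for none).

EXEC = [1,4,5]

[0] flags=0011 → (cmp)
[1] flags=0011 LT?T → r3=0x12
[2] flags=0011 GE?F → skip
[3] flags=1001 → (cmp)
[4] flags=1001 MI?T → r1=0xb0
[5] flags=1001 VS?T → r4=0xcf
[6] flags=1001 PL?F → skip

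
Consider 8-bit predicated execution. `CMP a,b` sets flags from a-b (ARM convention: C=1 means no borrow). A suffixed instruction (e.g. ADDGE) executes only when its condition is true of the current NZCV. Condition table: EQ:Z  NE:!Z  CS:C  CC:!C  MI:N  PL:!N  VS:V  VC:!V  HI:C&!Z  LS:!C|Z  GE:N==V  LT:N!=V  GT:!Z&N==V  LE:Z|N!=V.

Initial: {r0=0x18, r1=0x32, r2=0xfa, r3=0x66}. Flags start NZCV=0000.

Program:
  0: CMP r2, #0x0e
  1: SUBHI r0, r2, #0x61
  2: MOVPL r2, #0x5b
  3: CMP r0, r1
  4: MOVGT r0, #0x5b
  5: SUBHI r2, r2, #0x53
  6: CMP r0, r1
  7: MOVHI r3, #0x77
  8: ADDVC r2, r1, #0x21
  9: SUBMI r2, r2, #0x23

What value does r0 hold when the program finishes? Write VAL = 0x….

VAL = 0x99

0: ✓ CMP  NZCV=1010
1: ✓ SUBHI  r0←0x99
2: · MOVPL
3: ✓ CMP  NZCV=0011
4: · MOVGT
5: ✓ SUBHI  r2←0xa7
6: ✓ CMP  NZCV=0011
7: ✓ MOVHI  r3←0x77
8: · ADDVC
9: · SUBMI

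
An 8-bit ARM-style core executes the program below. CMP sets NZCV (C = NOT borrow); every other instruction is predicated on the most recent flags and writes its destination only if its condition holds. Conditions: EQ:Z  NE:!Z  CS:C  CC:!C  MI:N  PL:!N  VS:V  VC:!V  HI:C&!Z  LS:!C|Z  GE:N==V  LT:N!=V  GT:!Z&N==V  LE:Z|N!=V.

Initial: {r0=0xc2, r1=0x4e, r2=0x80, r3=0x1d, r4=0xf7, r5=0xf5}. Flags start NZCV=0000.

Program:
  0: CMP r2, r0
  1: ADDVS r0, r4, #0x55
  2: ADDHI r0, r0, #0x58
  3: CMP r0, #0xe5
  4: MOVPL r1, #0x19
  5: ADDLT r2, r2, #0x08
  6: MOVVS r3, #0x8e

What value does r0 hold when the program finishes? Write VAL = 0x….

VAL = 0xc2

[0] flags=1000 → (cmp)
[1] flags=1000 VS?F → skip
[2] flags=1000 HI?F → skip
[3] flags=1000 → (cmp)
[4] flags=1000 PL?F → skip
[5] flags=1000 LT?T → r2=0x88
[6] flags=1000 VS?F → skip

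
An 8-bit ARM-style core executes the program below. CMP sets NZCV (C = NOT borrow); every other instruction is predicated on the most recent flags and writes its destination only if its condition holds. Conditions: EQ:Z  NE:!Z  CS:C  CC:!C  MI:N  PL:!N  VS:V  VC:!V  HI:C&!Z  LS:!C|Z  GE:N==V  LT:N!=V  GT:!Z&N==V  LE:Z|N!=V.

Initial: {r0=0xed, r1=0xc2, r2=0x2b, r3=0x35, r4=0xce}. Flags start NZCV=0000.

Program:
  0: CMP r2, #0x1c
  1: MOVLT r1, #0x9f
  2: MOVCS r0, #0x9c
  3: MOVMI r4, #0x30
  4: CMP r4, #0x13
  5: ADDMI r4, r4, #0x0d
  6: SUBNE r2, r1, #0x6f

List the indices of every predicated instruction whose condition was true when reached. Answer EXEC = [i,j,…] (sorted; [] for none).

EXEC = [2,5,6]

[0] flags=0010 → (cmp)
[1] flags=0010 LT?F → skip
[2] flags=0010 CS?T → r0=0x9c
[3] flags=0010 MI?F → skip
[4] flags=1010 → (cmp)
[5] flags=1010 MI?T → r4=0xdb
[6] flags=1010 NE?T → r2=0x53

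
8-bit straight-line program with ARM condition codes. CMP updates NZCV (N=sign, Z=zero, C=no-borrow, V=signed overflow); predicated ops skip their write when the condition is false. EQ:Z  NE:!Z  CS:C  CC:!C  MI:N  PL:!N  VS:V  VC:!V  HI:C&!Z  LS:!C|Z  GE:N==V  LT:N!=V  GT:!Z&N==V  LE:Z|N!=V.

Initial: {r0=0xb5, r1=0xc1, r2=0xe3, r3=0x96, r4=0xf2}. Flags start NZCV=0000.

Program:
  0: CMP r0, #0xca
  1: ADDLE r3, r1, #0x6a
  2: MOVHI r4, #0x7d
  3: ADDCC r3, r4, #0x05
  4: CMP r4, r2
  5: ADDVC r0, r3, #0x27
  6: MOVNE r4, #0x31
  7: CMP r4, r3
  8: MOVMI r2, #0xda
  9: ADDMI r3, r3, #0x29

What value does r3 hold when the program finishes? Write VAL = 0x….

0: ✓ CMP  NZCV=1000
1: ✓ ADDLE  r3←0x2b
2: · MOVHI
3: ✓ ADDCC  r3←0xf7
4: ✓ CMP  NZCV=0010
5: ✓ ADDVC  r0←0x1e
6: ✓ MOVNE  r4←0x31
7: ✓ CMP  NZCV=0000
8: · MOVMI
9: · ADDMI

VAL = 0xf7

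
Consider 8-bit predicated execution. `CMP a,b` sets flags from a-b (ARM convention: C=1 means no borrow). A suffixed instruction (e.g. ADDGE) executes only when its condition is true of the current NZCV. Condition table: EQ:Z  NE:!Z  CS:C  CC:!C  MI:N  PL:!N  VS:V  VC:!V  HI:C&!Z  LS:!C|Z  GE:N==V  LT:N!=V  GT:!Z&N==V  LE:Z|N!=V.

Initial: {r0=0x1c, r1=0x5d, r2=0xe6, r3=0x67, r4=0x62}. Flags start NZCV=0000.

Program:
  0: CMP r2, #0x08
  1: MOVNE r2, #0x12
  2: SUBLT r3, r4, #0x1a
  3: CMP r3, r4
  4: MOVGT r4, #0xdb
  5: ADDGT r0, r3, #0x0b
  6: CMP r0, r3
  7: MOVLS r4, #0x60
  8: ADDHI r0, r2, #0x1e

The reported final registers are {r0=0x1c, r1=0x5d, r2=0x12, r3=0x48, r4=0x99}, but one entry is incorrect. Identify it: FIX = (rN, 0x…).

FIX = (r4, 0x60)

0: ✓ CMP  NZCV=1010
1: ✓ MOVNE  r2←0x12
2: ✓ SUBLT  r3←0x48
3: ✓ CMP  NZCV=1000
4: · MOVGT
5: · ADDGT
6: ✓ CMP  NZCV=1000
7: ✓ MOVLS  r4←0x60
8: · ADDHI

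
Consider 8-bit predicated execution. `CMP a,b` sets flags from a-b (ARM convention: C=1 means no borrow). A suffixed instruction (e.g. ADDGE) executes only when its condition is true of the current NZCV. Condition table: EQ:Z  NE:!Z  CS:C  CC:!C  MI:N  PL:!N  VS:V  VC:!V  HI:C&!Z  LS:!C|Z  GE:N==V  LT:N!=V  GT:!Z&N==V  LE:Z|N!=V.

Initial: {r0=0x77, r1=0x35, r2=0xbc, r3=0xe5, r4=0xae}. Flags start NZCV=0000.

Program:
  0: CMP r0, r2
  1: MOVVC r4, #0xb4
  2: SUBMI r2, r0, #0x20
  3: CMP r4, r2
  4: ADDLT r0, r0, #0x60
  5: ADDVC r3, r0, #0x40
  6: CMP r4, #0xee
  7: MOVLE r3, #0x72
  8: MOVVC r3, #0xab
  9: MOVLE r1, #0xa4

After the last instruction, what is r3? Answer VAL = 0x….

0: ✓ CMP  NZCV=1001
1: · MOVVC
2: ✓ SUBMI  r2←0x57
3: ✓ CMP  NZCV=0011
4: ✓ ADDLT  r0←0xd7
5: · ADDVC
6: ✓ CMP  NZCV=1000
7: ✓ MOVLE  r3←0x72
8: ✓ MOVVC  r3←0xab
9: ✓ MOVLE  r1←0xa4

VAL = 0xab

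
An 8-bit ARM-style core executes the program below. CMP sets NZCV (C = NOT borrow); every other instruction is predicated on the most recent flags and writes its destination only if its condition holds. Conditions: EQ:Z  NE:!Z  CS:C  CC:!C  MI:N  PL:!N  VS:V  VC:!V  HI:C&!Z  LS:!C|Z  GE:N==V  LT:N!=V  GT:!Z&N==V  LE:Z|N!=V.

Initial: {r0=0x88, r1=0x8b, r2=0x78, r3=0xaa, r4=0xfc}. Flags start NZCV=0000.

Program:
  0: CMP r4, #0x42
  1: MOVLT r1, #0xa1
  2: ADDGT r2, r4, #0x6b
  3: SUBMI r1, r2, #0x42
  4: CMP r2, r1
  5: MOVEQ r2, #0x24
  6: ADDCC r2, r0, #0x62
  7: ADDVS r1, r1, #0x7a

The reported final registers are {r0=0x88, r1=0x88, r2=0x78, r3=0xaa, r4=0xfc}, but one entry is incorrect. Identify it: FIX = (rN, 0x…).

FIX = (r1, 0x36)

[0] flags=1010 → (cmp)
[1] flags=1010 LT?T → r1=0xa1
[2] flags=1010 GT?F → skip
[3] flags=1010 MI?T → r1=0x36
[4] flags=0010 → (cmp)
[5] flags=0010 EQ?F → skip
[6] flags=0010 CC?F → skip
[7] flags=0010 VS?F → skip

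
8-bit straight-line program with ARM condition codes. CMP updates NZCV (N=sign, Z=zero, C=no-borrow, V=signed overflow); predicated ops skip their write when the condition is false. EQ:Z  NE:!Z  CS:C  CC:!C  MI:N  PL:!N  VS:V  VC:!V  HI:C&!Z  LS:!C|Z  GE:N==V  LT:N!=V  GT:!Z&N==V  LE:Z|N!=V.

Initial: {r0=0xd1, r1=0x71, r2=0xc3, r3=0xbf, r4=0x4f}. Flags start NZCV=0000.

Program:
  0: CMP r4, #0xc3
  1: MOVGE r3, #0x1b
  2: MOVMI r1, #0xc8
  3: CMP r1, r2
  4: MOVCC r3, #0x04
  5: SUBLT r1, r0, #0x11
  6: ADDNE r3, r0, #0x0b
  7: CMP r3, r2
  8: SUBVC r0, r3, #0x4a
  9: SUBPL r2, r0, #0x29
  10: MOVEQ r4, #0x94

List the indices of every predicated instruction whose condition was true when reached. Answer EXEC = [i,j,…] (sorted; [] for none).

EXEC = [1,2,6,8,9]

[0] flags=1001 → (cmp)
[1] flags=1001 GE?T → r3=0x1b
[2] flags=1001 MI?T → r1=0xc8
[3] flags=0010 → (cmp)
[4] flags=0010 CC?F → skip
[5] flags=0010 LT?F → skip
[6] flags=0010 NE?T → r3=0xdc
[7] flags=0010 → (cmp)
[8] flags=0010 VC?T → r0=0x92
[9] flags=0010 PL?T → r2=0x69
[10] flags=0010 EQ?F → skip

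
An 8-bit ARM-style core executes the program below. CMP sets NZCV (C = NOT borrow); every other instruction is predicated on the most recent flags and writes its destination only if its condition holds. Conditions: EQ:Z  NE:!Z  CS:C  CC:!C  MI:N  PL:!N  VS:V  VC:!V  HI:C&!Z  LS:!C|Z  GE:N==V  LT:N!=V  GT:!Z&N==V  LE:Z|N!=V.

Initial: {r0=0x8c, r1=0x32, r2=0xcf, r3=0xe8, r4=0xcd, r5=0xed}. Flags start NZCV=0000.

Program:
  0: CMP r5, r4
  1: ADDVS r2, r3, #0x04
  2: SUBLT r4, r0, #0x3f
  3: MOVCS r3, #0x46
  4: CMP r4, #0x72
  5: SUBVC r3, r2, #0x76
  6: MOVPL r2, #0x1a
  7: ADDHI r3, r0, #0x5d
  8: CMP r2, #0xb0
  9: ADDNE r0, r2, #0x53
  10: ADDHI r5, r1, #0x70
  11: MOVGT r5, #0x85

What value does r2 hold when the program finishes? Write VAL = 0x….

VAL = 0x1a

[0] flags=0010 → (cmp)
[1] flags=0010 VS?F → skip
[2] flags=0010 LT?F → skip
[3] flags=0010 CS?T → r3=0x46
[4] flags=0011 → (cmp)
[5] flags=0011 VC?F → skip
[6] flags=0011 PL?T → r2=0x1a
[7] flags=0011 HI?T → r3=0xe9
[8] flags=0000 → (cmp)
[9] flags=0000 NE?T → r0=0x6d
[10] flags=0000 HI?F → skip
[11] flags=0000 GT?T → r5=0x85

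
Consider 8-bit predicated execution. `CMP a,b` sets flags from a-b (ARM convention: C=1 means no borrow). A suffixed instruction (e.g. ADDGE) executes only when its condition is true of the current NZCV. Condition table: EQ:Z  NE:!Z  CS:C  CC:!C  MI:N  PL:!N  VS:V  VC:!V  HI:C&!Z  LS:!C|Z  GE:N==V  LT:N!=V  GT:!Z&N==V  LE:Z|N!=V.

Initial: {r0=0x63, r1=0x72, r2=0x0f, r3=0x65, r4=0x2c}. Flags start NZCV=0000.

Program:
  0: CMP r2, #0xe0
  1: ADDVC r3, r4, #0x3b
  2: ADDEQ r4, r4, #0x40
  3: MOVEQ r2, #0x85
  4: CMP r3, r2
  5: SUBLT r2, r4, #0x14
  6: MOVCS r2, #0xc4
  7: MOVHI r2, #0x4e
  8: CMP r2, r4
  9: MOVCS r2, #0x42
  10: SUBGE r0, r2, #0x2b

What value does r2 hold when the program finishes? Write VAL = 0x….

VAL = 0x42

0: ✓ CMP  NZCV=0000
1: ✓ ADDVC  r3←0x67
2: · ADDEQ
3: · MOVEQ
4: ✓ CMP  NZCV=0010
5: · SUBLT
6: ✓ MOVCS  r2←0xc4
7: ✓ MOVHI  r2←0x4e
8: ✓ CMP  NZCV=0010
9: ✓ MOVCS  r2←0x42
10: ✓ SUBGE  r0←0x17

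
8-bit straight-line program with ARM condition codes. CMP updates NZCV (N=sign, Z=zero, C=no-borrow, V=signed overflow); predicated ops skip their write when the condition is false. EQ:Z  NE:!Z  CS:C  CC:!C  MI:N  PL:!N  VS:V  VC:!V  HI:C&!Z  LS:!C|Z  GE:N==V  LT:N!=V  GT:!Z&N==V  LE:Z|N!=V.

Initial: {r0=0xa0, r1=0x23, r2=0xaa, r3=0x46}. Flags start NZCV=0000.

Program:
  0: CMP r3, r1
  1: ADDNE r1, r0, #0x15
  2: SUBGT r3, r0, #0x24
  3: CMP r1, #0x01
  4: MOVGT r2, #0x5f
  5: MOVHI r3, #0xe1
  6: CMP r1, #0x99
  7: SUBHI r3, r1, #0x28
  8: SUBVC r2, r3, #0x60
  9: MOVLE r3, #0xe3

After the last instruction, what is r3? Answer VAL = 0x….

VAL = 0x8d

0: ✓ CMP  NZCV=0010
1: ✓ ADDNE  r1←0xb5
2: ✓ SUBGT  r3←0x7c
3: ✓ CMP  NZCV=1010
4: · MOVGT
5: ✓ MOVHI  r3←0xe1
6: ✓ CMP  NZCV=0010
7: ✓ SUBHI  r3←0x8d
8: ✓ SUBVC  r2←0x2d
9: · MOVLE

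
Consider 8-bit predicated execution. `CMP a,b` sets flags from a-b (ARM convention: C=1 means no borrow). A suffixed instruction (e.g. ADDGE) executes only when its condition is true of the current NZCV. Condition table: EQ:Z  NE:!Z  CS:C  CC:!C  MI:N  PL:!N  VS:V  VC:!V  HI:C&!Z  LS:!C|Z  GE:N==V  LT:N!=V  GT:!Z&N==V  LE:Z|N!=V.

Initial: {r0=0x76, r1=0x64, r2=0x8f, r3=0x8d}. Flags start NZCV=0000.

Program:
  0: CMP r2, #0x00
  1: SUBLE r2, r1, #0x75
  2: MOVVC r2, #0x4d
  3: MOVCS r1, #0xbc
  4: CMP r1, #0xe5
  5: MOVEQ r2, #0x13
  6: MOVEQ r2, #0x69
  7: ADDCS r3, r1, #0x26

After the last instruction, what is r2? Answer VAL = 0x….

VAL = 0x4d

[0] flags=1010 → (cmp)
[1] flags=1010 LE?T → r2=0xef
[2] flags=1010 VC?T → r2=0x4d
[3] flags=1010 CS?T → r1=0xbc
[4] flags=1000 → (cmp)
[5] flags=1000 EQ?F → skip
[6] flags=1000 EQ?F → skip
[7] flags=1000 CS?F → skip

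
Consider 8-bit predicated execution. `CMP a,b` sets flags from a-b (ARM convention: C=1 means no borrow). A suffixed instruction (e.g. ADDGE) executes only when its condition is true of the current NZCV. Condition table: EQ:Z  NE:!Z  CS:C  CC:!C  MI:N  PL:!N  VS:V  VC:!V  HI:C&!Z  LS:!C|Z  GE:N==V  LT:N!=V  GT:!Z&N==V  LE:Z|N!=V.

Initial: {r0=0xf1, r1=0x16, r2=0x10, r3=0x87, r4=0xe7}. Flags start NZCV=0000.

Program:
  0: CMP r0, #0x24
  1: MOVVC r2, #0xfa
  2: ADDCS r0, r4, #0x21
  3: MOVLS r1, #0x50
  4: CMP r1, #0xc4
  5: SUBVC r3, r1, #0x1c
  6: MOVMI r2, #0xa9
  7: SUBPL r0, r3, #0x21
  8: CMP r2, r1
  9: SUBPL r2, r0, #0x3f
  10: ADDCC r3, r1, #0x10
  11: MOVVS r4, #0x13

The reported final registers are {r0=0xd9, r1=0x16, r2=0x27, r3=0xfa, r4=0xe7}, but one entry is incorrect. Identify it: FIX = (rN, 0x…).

FIX = (r2, 0xfa)

[0] flags=1010 → (cmp)
[1] flags=1010 VC?T → r2=0xfa
[2] flags=1010 CS?T → r0=0x08
[3] flags=1010 LS?F → skip
[4] flags=0000 → (cmp)
[5] flags=0000 VC?T → r3=0xfa
[6] flags=0000 MI?F → skip
[7] flags=0000 PL?T → r0=0xd9
[8] flags=1010 → (cmp)
[9] flags=1010 PL?F → skip
[10] flags=1010 CC?F → skip
[11] flags=1010 VS?F → skip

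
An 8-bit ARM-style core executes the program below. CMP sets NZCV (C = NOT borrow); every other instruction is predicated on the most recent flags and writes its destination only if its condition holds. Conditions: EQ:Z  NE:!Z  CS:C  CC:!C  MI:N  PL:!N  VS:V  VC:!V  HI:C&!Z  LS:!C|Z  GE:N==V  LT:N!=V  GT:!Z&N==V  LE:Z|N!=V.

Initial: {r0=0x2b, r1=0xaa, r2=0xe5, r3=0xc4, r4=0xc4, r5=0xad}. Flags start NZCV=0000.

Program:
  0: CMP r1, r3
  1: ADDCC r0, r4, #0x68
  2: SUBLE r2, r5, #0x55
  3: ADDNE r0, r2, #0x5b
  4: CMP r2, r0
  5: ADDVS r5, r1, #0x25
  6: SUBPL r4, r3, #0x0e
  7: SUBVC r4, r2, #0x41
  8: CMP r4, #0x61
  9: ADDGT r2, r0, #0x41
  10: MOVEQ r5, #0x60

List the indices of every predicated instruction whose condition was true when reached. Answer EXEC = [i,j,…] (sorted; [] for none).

[0] flags=1000 → (cmp)
[1] flags=1000 CC?T → r0=0x2c
[2] flags=1000 LE?T → r2=0x58
[3] flags=1000 NE?T → r0=0xb3
[4] flags=1001 → (cmp)
[5] flags=1001 VS?T → r5=0xcf
[6] flags=1001 PL?F → skip
[7] flags=1001 VC?F → skip
[8] flags=0011 → (cmp)
[9] flags=0011 GT?F → skip
[10] flags=0011 EQ?F → skip

EXEC = [1,2,3,5]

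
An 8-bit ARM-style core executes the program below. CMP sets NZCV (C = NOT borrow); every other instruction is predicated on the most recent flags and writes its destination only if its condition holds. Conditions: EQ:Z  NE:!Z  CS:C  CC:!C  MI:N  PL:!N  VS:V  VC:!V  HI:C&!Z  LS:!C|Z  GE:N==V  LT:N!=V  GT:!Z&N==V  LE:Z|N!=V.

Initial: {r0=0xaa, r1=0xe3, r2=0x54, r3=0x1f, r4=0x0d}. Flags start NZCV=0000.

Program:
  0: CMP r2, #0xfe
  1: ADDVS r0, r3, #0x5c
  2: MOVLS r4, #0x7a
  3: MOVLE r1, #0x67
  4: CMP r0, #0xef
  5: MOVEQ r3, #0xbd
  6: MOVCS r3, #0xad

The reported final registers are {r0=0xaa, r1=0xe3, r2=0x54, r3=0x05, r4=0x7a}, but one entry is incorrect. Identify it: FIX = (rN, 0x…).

FIX = (r3, 0x1f)

0: ✓ CMP  NZCV=0000
1: · ADDVS
2: ✓ MOVLS  r4←0x7a
3: · MOVLE
4: ✓ CMP  NZCV=1000
5: · MOVEQ
6: · MOVCS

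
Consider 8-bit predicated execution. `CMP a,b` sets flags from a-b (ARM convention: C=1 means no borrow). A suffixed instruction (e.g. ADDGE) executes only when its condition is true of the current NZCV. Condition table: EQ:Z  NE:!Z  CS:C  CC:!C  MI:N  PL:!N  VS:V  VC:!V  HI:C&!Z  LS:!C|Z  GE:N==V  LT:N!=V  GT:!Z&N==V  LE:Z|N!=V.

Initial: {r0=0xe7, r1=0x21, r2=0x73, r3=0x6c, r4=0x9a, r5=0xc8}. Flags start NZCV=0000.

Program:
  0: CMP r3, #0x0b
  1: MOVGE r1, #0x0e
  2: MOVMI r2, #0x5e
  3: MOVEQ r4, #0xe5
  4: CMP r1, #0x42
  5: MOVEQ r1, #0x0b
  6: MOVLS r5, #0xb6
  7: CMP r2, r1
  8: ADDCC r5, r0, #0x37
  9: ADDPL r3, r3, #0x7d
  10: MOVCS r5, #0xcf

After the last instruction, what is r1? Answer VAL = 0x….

VAL = 0x0e

0: ✓ CMP  NZCV=0010
1: ✓ MOVGE  r1←0x0e
2: · MOVMI
3: · MOVEQ
4: ✓ CMP  NZCV=1000
5: · MOVEQ
6: ✓ MOVLS  r5←0xb6
7: ✓ CMP  NZCV=0010
8: · ADDCC
9: ✓ ADDPL  r3←0xe9
10: ✓ MOVCS  r5←0xcf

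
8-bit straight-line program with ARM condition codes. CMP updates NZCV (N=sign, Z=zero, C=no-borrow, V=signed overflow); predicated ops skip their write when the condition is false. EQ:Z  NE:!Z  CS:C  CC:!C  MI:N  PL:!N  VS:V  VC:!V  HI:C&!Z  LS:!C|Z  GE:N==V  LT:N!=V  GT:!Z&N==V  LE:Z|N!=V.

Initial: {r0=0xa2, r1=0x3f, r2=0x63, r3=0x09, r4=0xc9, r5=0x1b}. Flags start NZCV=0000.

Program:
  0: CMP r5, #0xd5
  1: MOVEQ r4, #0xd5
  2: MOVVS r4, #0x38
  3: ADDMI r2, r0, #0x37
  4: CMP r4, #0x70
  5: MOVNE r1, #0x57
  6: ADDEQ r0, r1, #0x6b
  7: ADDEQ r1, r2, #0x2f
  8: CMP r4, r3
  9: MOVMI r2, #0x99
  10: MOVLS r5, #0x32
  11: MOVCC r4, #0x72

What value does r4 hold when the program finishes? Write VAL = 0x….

VAL = 0xc9

[0] flags=0000 → (cmp)
[1] flags=0000 EQ?F → skip
[2] flags=0000 VS?F → skip
[3] flags=0000 MI?F → skip
[4] flags=0011 → (cmp)
[5] flags=0011 NE?T → r1=0x57
[6] flags=0011 EQ?F → skip
[7] flags=0011 EQ?F → skip
[8] flags=1010 → (cmp)
[9] flags=1010 MI?T → r2=0x99
[10] flags=1010 LS?F → skip
[11] flags=1010 CC?F → skip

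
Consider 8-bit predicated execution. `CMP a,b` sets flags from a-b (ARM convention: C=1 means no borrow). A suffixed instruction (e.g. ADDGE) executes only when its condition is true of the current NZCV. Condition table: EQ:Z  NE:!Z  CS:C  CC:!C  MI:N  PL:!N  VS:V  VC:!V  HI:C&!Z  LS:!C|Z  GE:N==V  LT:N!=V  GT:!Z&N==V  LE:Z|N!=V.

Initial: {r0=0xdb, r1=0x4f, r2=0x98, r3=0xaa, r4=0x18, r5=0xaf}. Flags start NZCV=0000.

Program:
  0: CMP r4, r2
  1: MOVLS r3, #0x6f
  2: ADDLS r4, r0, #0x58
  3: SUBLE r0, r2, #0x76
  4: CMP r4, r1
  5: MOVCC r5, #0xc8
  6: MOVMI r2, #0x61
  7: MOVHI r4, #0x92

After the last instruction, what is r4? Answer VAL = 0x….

0: ✓ CMP  NZCV=1001
1: ✓ MOVLS  r3←0x6f
2: ✓ ADDLS  r4←0x33
3: · SUBLE
4: ✓ CMP  NZCV=1000
5: ✓ MOVCC  r5←0xc8
6: ✓ MOVMI  r2←0x61
7: · MOVHI

VAL = 0x33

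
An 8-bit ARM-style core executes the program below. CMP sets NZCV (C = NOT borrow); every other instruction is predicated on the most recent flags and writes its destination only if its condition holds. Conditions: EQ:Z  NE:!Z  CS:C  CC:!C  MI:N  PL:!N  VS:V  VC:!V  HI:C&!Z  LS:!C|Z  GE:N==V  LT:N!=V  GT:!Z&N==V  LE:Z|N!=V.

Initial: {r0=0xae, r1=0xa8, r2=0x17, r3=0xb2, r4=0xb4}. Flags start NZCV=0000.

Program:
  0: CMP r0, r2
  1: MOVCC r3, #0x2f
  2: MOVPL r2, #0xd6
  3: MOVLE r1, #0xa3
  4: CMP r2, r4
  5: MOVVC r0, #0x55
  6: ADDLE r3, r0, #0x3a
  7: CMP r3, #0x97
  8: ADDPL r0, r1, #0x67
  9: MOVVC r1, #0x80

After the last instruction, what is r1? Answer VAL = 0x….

[0] flags=1010 → (cmp)
[1] flags=1010 CC?F → skip
[2] flags=1010 PL?F → skip
[3] flags=1010 LE?T → r1=0xa3
[4] flags=0000 → (cmp)
[5] flags=0000 VC?T → r0=0x55
[6] flags=0000 LE?F → skip
[7] flags=0010 → (cmp)
[8] flags=0010 PL?T → r0=0x0a
[9] flags=0010 VC?T → r1=0x80

VAL = 0x80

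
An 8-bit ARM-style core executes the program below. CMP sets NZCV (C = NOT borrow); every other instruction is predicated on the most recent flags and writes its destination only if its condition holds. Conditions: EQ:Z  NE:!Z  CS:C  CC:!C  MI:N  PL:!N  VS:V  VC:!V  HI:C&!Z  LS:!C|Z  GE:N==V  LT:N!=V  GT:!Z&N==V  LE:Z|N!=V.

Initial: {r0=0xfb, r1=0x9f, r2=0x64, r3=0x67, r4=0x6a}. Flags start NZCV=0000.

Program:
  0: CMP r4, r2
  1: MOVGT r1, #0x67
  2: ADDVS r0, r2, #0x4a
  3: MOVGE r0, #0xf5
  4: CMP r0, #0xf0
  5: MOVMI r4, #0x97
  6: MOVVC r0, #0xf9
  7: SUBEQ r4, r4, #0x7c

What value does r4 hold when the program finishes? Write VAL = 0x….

VAL = 0x6a

0: ✓ CMP  NZCV=0010
1: ✓ MOVGT  r1←0x67
2: · ADDVS
3: ✓ MOVGE  r0←0xf5
4: ✓ CMP  NZCV=0010
5: · MOVMI
6: ✓ MOVVC  r0←0xf9
7: · SUBEQ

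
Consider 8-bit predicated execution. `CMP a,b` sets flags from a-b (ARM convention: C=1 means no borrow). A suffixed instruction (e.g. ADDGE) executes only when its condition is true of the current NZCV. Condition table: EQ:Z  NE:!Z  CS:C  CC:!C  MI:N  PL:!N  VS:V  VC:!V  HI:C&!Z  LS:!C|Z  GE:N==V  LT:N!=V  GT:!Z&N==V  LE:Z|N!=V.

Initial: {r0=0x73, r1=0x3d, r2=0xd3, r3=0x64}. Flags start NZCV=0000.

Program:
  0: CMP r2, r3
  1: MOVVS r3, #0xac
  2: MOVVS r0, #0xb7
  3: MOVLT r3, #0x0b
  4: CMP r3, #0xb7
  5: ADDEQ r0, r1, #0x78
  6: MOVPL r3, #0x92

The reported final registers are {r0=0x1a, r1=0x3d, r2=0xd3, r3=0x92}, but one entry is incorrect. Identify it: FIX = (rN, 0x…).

[0] flags=0011 → (cmp)
[1] flags=0011 VS?T → r3=0xac
[2] flags=0011 VS?T → r0=0xb7
[3] flags=0011 LT?T → r3=0x0b
[4] flags=0000 → (cmp)
[5] flags=0000 EQ?F → skip
[6] flags=0000 PL?T → r3=0x92

FIX = (r0, 0xb7)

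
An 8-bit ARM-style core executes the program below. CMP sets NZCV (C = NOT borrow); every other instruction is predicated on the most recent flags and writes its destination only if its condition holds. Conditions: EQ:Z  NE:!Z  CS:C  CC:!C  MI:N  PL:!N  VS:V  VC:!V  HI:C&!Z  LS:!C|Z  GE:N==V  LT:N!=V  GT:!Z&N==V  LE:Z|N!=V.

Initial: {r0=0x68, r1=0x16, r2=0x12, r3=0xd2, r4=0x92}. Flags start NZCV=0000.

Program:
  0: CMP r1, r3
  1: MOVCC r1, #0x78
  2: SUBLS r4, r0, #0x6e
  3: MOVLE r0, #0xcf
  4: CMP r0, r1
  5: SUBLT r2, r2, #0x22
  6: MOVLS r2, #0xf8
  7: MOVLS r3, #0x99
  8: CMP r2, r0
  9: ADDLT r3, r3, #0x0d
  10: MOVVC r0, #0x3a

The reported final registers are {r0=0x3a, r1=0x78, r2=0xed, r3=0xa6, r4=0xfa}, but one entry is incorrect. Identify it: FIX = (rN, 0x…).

0: ✓ CMP  NZCV=0000
1: ✓ MOVCC  r1←0x78
2: ✓ SUBLS  r4←0xfa
3: · MOVLE
4: ✓ CMP  NZCV=1000
5: ✓ SUBLT  r2←0xf0
6: ✓ MOVLS  r2←0xf8
7: ✓ MOVLS  r3←0x99
8: ✓ CMP  NZCV=1010
9: ✓ ADDLT  r3←0xa6
10: ✓ MOVVC  r0←0x3a

FIX = (r2, 0xf8)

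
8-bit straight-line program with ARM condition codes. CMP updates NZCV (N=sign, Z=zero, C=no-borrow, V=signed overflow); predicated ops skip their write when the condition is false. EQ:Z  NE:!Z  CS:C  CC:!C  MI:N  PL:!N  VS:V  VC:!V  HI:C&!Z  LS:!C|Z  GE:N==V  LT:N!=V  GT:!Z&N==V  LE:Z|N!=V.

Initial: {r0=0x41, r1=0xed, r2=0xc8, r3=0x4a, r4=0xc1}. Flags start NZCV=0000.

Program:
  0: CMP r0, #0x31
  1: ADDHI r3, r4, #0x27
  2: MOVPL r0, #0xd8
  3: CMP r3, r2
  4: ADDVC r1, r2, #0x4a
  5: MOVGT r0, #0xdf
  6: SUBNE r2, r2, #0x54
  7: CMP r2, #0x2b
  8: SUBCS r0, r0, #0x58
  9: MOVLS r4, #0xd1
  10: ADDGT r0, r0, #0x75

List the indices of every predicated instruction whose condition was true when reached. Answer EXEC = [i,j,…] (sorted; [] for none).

EXEC = [1,2,4,5,6,8,10]

[0] flags=0010 → (cmp)
[1] flags=0010 HI?T → r3=0xe8
[2] flags=0010 PL?T → r0=0xd8
[3] flags=0010 → (cmp)
[4] flags=0010 VC?T → r1=0x12
[5] flags=0010 GT?T → r0=0xdf
[6] flags=0010 NE?T → r2=0x74
[7] flags=0010 → (cmp)
[8] flags=0010 CS?T → r0=0x87
[9] flags=0010 LS?F → skip
[10] flags=0010 GT?T → r0=0xfc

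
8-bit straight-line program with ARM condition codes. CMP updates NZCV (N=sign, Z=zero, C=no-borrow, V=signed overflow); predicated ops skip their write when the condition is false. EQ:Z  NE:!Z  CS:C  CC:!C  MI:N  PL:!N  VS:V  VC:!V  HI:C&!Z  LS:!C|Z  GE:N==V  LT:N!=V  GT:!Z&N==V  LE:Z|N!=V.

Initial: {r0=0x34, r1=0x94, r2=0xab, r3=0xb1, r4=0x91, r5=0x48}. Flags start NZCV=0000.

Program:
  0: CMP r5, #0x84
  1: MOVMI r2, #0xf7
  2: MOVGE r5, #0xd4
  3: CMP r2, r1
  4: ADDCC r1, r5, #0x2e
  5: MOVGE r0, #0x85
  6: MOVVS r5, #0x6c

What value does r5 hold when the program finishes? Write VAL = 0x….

0: ✓ CMP  NZCV=1001
1: ✓ MOVMI  r2←0xf7
2: ✓ MOVGE  r5←0xd4
3: ✓ CMP  NZCV=0010
4: · ADDCC
5: ✓ MOVGE  r0←0x85
6: · MOVVS

VAL = 0xd4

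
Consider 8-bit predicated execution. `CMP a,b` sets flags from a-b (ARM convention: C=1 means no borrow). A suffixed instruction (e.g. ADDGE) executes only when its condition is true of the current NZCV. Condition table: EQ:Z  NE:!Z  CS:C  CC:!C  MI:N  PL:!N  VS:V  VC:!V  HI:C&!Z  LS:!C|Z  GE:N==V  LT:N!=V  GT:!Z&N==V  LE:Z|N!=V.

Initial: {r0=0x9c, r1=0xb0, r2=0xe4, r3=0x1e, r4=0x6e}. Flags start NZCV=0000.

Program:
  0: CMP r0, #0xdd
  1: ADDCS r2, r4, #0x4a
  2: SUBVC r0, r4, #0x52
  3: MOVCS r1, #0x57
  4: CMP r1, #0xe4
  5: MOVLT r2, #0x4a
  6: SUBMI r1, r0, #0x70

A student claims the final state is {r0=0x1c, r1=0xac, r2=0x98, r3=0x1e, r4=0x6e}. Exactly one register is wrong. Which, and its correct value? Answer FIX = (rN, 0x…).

[0] flags=1000 → (cmp)
[1] flags=1000 CS?F → skip
[2] flags=1000 VC?T → r0=0x1c
[3] flags=1000 CS?F → skip
[4] flags=1000 → (cmp)
[5] flags=1000 LT?T → r2=0x4a
[6] flags=1000 MI?T → r1=0xac

FIX = (r2, 0x4a)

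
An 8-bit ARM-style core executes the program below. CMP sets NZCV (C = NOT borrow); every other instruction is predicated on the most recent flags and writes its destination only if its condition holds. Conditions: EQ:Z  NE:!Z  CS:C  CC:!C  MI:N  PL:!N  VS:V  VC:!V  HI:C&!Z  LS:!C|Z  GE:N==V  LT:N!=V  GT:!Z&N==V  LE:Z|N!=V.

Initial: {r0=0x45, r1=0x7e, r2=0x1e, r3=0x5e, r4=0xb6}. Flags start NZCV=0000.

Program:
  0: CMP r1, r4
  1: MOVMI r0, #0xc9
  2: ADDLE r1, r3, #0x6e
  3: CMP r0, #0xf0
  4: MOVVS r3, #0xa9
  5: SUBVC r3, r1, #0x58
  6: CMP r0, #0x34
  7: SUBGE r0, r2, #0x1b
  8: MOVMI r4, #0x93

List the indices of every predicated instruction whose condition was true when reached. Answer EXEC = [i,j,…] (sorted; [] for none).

0: ✓ CMP  NZCV=1001
1: ✓ MOVMI  r0←0xc9
2: · ADDLE
3: ✓ CMP  NZCV=1000
4: · MOVVS
5: ✓ SUBVC  r3←0x26
6: ✓ CMP  NZCV=1010
7: · SUBGE
8: ✓ MOVMI  r4←0x93

EXEC = [1,5,8]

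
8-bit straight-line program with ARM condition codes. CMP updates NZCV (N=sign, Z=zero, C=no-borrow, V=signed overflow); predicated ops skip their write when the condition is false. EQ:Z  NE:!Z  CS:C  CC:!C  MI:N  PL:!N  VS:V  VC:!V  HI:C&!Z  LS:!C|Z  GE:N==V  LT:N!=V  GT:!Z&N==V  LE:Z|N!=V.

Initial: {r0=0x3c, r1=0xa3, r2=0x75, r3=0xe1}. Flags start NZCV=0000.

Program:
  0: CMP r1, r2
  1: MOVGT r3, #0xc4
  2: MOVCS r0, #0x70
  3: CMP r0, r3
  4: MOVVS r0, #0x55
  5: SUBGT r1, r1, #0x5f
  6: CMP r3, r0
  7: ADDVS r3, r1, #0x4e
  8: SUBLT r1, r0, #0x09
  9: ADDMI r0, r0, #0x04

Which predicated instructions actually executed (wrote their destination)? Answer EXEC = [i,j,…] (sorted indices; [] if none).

0: ✓ CMP  NZCV=0011
1: · MOVGT
2: ✓ MOVCS  r0←0x70
3: ✓ CMP  NZCV=1001
4: ✓ MOVVS  r0←0x55
5: ✓ SUBGT  r1←0x44
6: ✓ CMP  NZCV=1010
7: · ADDVS
8: ✓ SUBLT  r1←0x4c
9: ✓ ADDMI  r0←0x59

EXEC = [2,4,5,8,9]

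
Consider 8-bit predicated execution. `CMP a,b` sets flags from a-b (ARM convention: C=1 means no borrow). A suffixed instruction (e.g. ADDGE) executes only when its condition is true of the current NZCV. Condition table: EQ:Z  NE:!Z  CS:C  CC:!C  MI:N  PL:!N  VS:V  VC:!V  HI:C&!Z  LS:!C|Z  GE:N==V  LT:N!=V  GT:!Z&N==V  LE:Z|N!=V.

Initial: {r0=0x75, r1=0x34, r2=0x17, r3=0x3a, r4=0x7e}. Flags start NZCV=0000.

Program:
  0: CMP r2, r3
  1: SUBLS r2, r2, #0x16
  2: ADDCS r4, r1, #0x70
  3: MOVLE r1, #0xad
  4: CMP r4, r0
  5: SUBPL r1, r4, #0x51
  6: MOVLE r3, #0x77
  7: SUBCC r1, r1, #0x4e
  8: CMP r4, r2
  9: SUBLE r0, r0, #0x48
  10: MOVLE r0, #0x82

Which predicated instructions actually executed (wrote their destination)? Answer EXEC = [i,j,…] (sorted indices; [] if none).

[0] flags=1000 → (cmp)
[1] flags=1000 LS?T → r2=0x01
[2] flags=1000 CS?F → skip
[3] flags=1000 LE?T → r1=0xad
[4] flags=0010 → (cmp)
[5] flags=0010 PL?T → r1=0x2d
[6] flags=0010 LE?F → skip
[7] flags=0010 CC?F → skip
[8] flags=0010 → (cmp)
[9] flags=0010 LE?F → skip
[10] flags=0010 LE?F → skip

EXEC = [1,3,5]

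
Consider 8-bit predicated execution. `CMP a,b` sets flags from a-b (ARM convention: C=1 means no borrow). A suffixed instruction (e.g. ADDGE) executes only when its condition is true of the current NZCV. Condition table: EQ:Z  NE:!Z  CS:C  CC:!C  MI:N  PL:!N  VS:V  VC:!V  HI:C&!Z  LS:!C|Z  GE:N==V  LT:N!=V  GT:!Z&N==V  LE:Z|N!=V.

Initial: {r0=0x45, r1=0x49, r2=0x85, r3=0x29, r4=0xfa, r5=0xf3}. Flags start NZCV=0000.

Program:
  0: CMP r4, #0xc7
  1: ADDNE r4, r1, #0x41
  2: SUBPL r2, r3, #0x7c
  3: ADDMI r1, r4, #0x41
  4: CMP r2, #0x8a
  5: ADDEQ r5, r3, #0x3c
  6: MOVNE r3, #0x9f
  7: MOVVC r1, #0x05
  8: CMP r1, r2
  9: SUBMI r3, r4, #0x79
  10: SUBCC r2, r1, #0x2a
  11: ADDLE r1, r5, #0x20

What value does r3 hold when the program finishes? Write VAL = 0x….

VAL = 0x9f

[0] flags=0010 → (cmp)
[1] flags=0010 NE?T → r4=0x8a
[2] flags=0010 PL?T → r2=0xad
[3] flags=0010 MI?F → skip
[4] flags=0010 → (cmp)
[5] flags=0010 EQ?F → skip
[6] flags=0010 NE?T → r3=0x9f
[7] flags=0010 VC?T → r1=0x05
[8] flags=0000 → (cmp)
[9] flags=0000 MI?F → skip
[10] flags=0000 CC?T → r2=0xdb
[11] flags=0000 LE?F → skip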